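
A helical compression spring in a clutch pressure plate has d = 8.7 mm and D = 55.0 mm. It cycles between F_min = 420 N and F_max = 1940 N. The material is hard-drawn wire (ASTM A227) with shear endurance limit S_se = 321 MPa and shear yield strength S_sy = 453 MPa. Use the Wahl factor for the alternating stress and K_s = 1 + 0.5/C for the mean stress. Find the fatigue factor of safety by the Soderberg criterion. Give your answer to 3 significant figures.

0.819

C = D/d = 55.0/8.7 = 6.3218; K_W = (4C−1)/(4C−4)+0.615/C = 1.2382; K_s = 1+0.5/C = 1.0791
F_a = (F_max−F_min)/2 = 760 N; F_m = (F_max+F_min)/2 = 1180 N
τ_a = K_W·8F_aD/(πd³) = 1.2382 × 161.64 = 200.15 MPa
τ_m = K_s·8F_mD/(πd³) = 1.0791 × 250.97 = 270.82 MPa
Soderberg: 1/n_f = τ_a/S_se + τ_m/S_sy = 200.15/321 + 270.82/453 = 0.62352 + 0.59784 = 1.2214
n_f = 1/1.2214 = 0.8188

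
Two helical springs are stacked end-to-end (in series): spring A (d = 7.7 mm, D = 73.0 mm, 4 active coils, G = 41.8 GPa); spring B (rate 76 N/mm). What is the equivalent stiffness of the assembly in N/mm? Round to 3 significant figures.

k_A = Gd⁴/(8D³N_a) = (41.8×10³)(7.7⁴)/(8·73.0³·4) = 11.804 N/mm
Series: 1/k_eq = 1/11.804 + 1/76 = 0.097877; k_eq = 10.217 N/mm

10.2 N/mm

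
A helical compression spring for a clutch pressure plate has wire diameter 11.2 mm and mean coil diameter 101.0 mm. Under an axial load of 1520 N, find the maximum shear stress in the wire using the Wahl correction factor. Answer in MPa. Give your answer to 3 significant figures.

323 MPa

Spring index C = D/d = 101.0/11.2 = 9.0179
K_W = (4C−1)/(4C−4) + 0.615/C = 35.071/32.071 + 0.0682 = 1.1617
τ₀ = 8FD/(πd³) = 8·1520·101.0/(π·11.2³) = 1.22816e+06/4413.7 = 278.26 MPa
τ_max = K·τ₀ = 1.1617 × 278.26 = 323.27 MPa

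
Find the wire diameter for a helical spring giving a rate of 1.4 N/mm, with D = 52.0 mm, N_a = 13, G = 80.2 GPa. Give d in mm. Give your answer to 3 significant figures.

d = (8D³N_a·k / G)^(1/4) = (8·52.0³·13·1.4 / (80.2×10³))^0.25
  = (255.27)^0.25 = 3.9971 mm

4.00 mm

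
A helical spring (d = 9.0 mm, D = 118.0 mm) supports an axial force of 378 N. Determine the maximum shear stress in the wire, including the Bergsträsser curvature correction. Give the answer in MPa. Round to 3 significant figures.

Spring index C = D/d = 118.0/9.0 = 13.1111
K_B = (4C+2)/(4C−3) = 54.444/49.444 = 1.1011
τ₀ = 8FD/(πd³) = 8·378·118.0/(π·9.0³) = 356832/2290.2 = 155.81 MPa
τ_max = K·τ₀ = 1.1011 × 155.81 = 171.56 MPa

172 MPa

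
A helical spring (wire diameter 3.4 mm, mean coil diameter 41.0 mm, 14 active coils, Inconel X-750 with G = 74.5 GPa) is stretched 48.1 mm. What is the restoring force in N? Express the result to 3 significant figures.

k = Gd⁴/(8D³N_a) = (74.5×10³)(3.4⁴)/(8·41.0³·14) = 1.2897 N/mm
F = k·δ = 1.2897 × 48.1 = 62.037 N

62.0 N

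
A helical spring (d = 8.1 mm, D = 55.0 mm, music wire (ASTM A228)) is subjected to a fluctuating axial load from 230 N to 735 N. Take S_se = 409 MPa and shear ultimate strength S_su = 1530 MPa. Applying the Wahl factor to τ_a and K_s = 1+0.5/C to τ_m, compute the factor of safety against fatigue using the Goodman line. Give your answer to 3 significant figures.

3.48

C = D/d = 55.0/8.1 = 6.7901; K_W = (4C−1)/(4C−4)+0.615/C = 1.2201; K_s = 1+0.5/C = 1.0736
F_a = (F_max−F_min)/2 = 252.5 N; F_m = (F_max+F_min)/2 = 482.5 N
τ_a = K_W·8F_aD/(πd³) = 1.2201 × 66.544 = 81.191 MPa
τ_m = K_s·8F_mD/(πd³) = 1.0736 × 127.16 = 136.52 MPa
Goodman: 1/n_f = τ_a/S_se + τ_m/S_su = 81.191/409 + 136.52/1530 = 0.19851 + 0.08923 = 0.28774
n_f = 1/0.28774 = 3.475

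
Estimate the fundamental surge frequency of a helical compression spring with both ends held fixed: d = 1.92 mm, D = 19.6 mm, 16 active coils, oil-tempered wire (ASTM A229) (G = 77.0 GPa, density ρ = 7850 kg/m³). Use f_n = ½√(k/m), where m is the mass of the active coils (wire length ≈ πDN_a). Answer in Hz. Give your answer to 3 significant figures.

k = Gd⁴/(8D³N_a) = (77.0×10³)(1.92⁴)/(8·19.6³·16) = 1.0857 N/mm = 1085.7 N/m
Wire length L = πDN_a = π·19.6·16 = 985.2 mm
m = ρ·(πd²/4)·L = 7850 × 2.8953×10⁻⁶ m² × 0.9852 m = 0.022392 kg
f_n = ½√(k/m) = 0.5·√(1085.7/0.022392) = 0.5·√(48487) = 110.1 Hz

110 Hz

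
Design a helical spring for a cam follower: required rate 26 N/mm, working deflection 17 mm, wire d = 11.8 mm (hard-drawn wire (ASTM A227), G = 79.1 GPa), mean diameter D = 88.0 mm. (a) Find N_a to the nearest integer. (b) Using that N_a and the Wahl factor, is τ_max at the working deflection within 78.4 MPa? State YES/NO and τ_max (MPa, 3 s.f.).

(a) 11 coils; (b) YES, τ_max = 71.1 MPa

N_a = Gd⁴/(8D³k) = (79.1×10³)(11.8⁴)/(8·88.0³·26) = 10.82 → N_a = 11
Actual rate k = Gd⁴/(8D³·11) = 25.573 N/mm
Working load F = kδ = 25.573·17 = 434.73 N
C = 88.0/11.8 = 7.4576; K_W = (4C−1)/(4C−4)+0.615/C = 1.1986
τ_max = K_W·8FD/(πd³) = 1.1986·59.292 = 71.068 MPa
τ_max ≤ 78.4 MPa → acceptable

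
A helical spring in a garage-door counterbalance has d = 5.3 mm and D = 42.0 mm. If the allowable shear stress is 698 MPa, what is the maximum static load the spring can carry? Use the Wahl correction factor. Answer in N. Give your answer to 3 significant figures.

C = D/d = 42.0/5.3 = 7.9245
K_W = (4C−1)/(4C−4) + 0.615/C = 30.698/27.698 + 0.0776 = 1.1859
τ_max = K·8FD/(πd³) → F_max = τ_allow·πd³/(8DK)
F_max = 698·π·5.3³/(8·42.0·1.1859) = 3.2646e+05/398.47 = 819.29 N

819 N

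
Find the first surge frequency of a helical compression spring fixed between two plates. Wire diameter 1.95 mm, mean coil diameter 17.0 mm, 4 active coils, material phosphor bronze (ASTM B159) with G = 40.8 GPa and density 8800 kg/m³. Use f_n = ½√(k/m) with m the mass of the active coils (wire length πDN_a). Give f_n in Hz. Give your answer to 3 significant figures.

409 Hz

k = Gd⁴/(8D³N_a) = (40.8×10³)(1.95⁴)/(8·17.0³·4) = 3.7523 N/mm = 3752.3 N/m
Wire length L = πDN_a = π·17.0·4 = 213.63 mm
m = ρ·(πd²/4)·L = 8800 × 2.9865×10⁻⁶ m² × 0.21363 m = 0.0056144 kg
f_n = ½√(k/m) = 0.5·√(3752.3/0.0056144) = 0.5·√(6.6835e+05) = 408.76 Hz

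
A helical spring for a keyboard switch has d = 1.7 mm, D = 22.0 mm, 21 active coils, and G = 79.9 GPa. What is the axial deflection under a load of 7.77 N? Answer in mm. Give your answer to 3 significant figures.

20.8 mm

k = Gd⁴/(8D³N_a) = (79.9×10³)(1.7⁴)/(8·22.0³·21) = 0.37305 N/mm
δ = F/k = 7.77 / 0.37305 = 20.828 mm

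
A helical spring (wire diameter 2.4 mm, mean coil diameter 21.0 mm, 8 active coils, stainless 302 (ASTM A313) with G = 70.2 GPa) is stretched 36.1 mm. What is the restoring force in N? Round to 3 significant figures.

142 N

k = Gd⁴/(8D³N_a) = (70.2×10³)(2.4⁴)/(8·21.0³·8) = 3.9296 N/mm
F = k·δ = 3.9296 × 36.1 = 141.86 N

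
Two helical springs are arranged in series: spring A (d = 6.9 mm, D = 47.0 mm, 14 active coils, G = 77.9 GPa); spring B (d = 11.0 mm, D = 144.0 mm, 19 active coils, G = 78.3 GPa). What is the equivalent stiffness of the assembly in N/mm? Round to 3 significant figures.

2.17 N/mm

k_A = Gd⁴/(8D³N_a) = (77.9×10³)(6.9⁴)/(8·47.0³·14) = 15.185 N/mm
k_B = Gd⁴/(8D³N_a) = (78.3×10³)(11.0⁴)/(8·144.0³·19) = 2.5258 N/mm
Series: 1/k_eq = 1/15.185 + 1/2.5258 = 0.46177; k_eq = 2.1656 N/mm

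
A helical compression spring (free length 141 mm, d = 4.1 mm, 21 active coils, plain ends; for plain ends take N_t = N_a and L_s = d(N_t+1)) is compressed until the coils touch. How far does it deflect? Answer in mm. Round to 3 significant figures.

N_t = 21; L_s = 4.1·22 = 90.2 mm
δ_solid = L₀ − L_s = 141 − 90.2 = 50.8 mm

50.8 mm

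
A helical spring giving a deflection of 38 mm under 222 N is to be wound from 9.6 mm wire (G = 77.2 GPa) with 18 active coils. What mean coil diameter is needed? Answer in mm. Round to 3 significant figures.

92.0 mm

Required rate k = F/δ = 222/38 = 5.8421 N/mm
D = (Gd⁴/(8N_a·k))^(1/3) = (77.2×10³·9.6⁴/(8·18·5.8421))^(1/3)
  = (779418)^(1/3) = 92.0287 mm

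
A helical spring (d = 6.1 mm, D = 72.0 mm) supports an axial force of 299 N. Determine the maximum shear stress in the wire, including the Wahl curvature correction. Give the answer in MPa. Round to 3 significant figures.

271 MPa

Spring index C = D/d = 72.0/6.1 = 11.8033
K_W = (4C−1)/(4C−4) + 0.615/C = 46.213/43.213 + 0.0521 = 1.1215
τ₀ = 8FD/(πd³) = 8·299·72.0/(π·6.1³) = 172224/713.08 = 241.52 MPa
τ_max = K·τ₀ = 1.1215 × 241.52 = 270.87 MPa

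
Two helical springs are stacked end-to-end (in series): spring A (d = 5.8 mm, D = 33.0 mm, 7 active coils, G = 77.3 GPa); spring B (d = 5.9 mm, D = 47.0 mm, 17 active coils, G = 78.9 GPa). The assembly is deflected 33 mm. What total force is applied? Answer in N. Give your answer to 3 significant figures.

193 N

k_A = Gd⁴/(8D³N_a) = (77.3×10³)(5.8⁴)/(8·33.0³·7) = 43.467 N/mm
k_B = Gd⁴/(8D³N_a) = (78.9×10³)(5.9⁴)/(8·47.0³·17) = 6.771 N/mm
Series: 1/k_eq = 1/43.467 + 1/6.771 = 0.17069; k_eq = 5.8584 N/mm
F = k_eq·δ = 5.8584·33 = 193.33 N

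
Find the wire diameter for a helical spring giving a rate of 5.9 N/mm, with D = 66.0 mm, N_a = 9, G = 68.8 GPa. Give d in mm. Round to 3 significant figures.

d = (8D³N_a·k / G)^(1/4) = (8·66.0³·9·5.9 / (68.8×10³))^0.25
  = (1775.1)^0.25 = 6.4909 mm

6.49 mm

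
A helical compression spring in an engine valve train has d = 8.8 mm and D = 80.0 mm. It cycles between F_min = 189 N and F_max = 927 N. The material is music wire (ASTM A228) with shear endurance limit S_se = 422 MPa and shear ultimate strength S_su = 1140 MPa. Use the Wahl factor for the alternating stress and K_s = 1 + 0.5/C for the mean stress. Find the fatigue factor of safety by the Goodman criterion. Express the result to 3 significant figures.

2.18

C = D/d = 80.0/8.8 = 9.0909; K_W = (4C−1)/(4C−4)+0.615/C = 1.1603; K_s = 1+0.5/C = 1.0550
F_a = (F_max−F_min)/2 = 369 N; F_m = (F_max+F_min)/2 = 558 N
τ_a = K_W·8F_aD/(πd³) = 1.1603 × 110.31 = 128 MPa
τ_m = K_s·8F_mD/(πd³) = 1.0550 × 166.81 = 175.98 MPa
Goodman: 1/n_f = τ_a/S_se + τ_m/S_su = 128/422 + 175.98/1140 = 0.30331 + 0.15437 = 0.45768
n_f = 1/0.45768 = 2.185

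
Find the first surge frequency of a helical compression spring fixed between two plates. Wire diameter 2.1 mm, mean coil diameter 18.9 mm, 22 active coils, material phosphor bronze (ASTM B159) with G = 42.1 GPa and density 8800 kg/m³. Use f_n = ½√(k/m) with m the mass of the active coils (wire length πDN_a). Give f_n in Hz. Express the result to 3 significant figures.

k = Gd⁴/(8D³N_a) = (42.1×10³)(2.1⁴)/(8·18.9³·22) = 0.68907 N/mm = 689.07 N/m
Wire length L = πDN_a = π·18.9·22 = 1306.3 mm
m = ρ·(πd²/4)·L = 8800 × 3.4636×10⁻⁶ m² × 1.3063 m = 0.039815 kg
f_n = ½√(k/m) = 0.5·√(689.07/0.039815) = 0.5·√(17307) = 65.778 Hz

65.8 Hz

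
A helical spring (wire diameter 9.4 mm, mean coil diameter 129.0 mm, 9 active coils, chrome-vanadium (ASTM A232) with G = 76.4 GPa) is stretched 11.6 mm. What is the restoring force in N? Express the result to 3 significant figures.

k = Gd⁴/(8D³N_a) = (76.4×10³)(9.4⁴)/(8·129.0³·9) = 3.8593 N/mm
F = k·δ = 3.8593 × 11.6 = 44.767 N

44.8 N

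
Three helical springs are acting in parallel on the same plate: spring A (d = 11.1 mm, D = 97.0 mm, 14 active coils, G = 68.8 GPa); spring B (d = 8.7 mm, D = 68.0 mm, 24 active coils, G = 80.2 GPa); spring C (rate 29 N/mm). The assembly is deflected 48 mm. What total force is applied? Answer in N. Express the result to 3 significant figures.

2250 N

k_A = Gd⁴/(8D³N_a) = (68.8×10³)(11.1⁴)/(8·97.0³·14) = 10.218 N/mm
k_B = Gd⁴/(8D³N_a) = (80.2×10³)(8.7⁴)/(8·68.0³·24) = 7.6107 N/mm
Parallel: k_eq = 10.218 + 7.6107 + 29 = 46.828 N/mm
F = k_eq·δ = 46.828·48 = 2247.8 N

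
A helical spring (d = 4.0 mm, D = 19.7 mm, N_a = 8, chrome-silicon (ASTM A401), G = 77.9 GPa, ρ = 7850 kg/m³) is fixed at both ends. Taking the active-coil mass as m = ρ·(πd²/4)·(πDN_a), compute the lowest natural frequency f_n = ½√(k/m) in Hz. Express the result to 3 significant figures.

457 Hz

k = Gd⁴/(8D³N_a) = (77.9×10³)(4.0⁴)/(8·19.7³·8) = 40.757 N/mm = 40757 N/m
Wire length L = πDN_a = π·19.7·8 = 495.12 mm
m = ρ·(πd²/4)·L = 7850 × 12.566×10⁻⁶ m² × 0.49512 m = 0.048841 kg
f_n = ½√(k/m) = 0.5·√(40757/0.048841) = 0.5·√(8.3447e+05) = 456.75 Hz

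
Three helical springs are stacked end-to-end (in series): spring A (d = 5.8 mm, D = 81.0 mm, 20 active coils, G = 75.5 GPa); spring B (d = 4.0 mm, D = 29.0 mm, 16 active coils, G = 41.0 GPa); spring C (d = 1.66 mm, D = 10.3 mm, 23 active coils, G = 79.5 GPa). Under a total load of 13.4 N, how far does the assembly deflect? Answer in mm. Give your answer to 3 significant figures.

21.8 mm

k_A = Gd⁴/(8D³N_a) = (75.5×10³)(5.8⁴)/(8·81.0³·20) = 1.0048 N/mm
k_B = Gd⁴/(8D³N_a) = (41.0×10³)(4.0⁴)/(8·29.0³·16) = 3.3622 N/mm
k_C = Gd⁴/(8D³N_a) = (79.5×10³)(1.66⁴)/(8·10.3³·23) = 3.0024 N/mm
Series: 1/k_eq = 1/1.0048 + 1/3.3622 + 1/3.0024 = 1.6257; k_eq = 0.61512 N/mm
δ = F/k_eq = 13.4/0.61512 = 21.784 mm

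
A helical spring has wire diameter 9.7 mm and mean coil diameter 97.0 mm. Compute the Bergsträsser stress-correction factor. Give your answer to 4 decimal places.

1.1351

C = D/d = 97.0/9.7 = 10.0000
K_B = (4C+2)/(4C−3) = 42.000/37.000 = 1.1351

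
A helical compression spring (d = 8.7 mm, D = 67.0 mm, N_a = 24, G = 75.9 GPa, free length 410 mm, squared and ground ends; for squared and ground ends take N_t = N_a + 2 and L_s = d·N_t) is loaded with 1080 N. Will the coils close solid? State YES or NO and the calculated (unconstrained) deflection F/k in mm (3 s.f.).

k = Gd⁴/(8D³N_a) = (75.9×10³)(8.7⁴)/(8·67.0³·24) = 7.53 N/mm
N_t = 26; L_s = 8.7·26 = 226.2 mm; δ_solid = L₀ − L_s = 410 − 226.2 = 183.8 mm
δ = F/k = 1080/7.53 = 143.43 mm
δ < δ_solid → spring does not go solid

NO, δ = 143 mm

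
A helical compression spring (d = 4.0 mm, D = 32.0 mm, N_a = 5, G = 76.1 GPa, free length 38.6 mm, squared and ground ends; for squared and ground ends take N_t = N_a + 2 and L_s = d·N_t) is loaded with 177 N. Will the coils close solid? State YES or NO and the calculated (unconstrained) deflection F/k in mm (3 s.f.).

k = Gd⁴/(8D³N_a) = (76.1×10³)(4.0⁴)/(8·32.0³·5) = 14.863 N/mm
N_t = 7; L_s = 4.0·7 = 28 mm; δ_solid = L₀ − L_s = 38.6 − 28 = 10.6 mm
δ = F/k = 177/14.863 = 11.909 mm
δ ≥ δ_solid → spring goes solid

YES, δ = 11.9 mm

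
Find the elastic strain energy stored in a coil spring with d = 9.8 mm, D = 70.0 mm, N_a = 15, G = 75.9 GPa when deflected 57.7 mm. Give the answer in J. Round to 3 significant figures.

28.3 J

k = Gd⁴/(8D³N_a) = (75.9×10³)(9.8⁴)/(8·70.0³·15) = 17.009 N/mm
U = ½kδ² = 0.5 × 17.009 × 57.7² = 28313 N·mm = 28.313 J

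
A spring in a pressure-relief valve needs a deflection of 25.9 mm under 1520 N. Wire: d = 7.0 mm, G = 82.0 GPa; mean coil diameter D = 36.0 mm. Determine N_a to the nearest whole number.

Required rate k = F/δ = 1520/25.9 = 58.687 N/mm
N_a = Gd⁴/(8D³k) = (82.0×10³ × 7.0⁴)/(8 × 36.0³ × 58.687)
    = 1.96882e+08 / 2.19049e+07 = 8.988 → 9 coils

9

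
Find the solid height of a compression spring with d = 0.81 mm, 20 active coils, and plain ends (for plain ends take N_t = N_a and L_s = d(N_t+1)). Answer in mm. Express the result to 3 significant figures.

17.0 mm

plain ends: N_t = N_a = 20
L_s = d·(N_t+1) = 0.81 × 21 = 17.01 mm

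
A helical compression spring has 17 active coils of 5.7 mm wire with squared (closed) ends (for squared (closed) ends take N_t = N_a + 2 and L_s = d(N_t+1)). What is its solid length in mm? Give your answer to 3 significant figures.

squared (closed) ends: N_t = N_a + 2 = 17 + 2 = 19
L_s = d·(N_t+1) = 5.7 × 20 = 114 mm

114 mm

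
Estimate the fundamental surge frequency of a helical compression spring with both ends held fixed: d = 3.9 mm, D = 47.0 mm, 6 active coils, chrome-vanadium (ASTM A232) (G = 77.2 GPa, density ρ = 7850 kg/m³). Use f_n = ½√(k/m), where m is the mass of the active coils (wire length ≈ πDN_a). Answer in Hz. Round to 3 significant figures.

k = Gd⁴/(8D³N_a) = (77.2×10³)(3.9⁴)/(8·47.0³·6) = 3.5838 N/mm = 3583.8 N/m
Wire length L = πDN_a = π·47.0·6 = 885.93 mm
m = ρ·(πd²/4)·L = 7850 × 11.946×10⁻⁶ m² × 0.88593 m = 0.083078 kg
f_n = ½√(k/m) = 0.5·√(3583.8/0.083078) = 0.5·√(43137) = 103.85 Hz

104 Hz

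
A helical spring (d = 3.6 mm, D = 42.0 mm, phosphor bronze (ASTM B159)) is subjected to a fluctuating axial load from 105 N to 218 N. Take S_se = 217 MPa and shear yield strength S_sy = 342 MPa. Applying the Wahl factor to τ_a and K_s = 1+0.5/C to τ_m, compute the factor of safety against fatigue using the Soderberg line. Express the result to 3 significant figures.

0.556

C = D/d = 42.0/3.6 = 11.6667; K_W = (4C−1)/(4C−4)+0.615/C = 1.1230; K_s = 1+0.5/C = 1.0429
F_a = (F_max−F_min)/2 = 56.5 N; F_m = (F_max+F_min)/2 = 161.5 N
τ_a = K_W·8F_aD/(πd³) = 1.1230 × 129.52 = 145.45 MPa
τ_m = K_s·8F_mD/(πd³) = 1.0429 × 370.22 = 386.08 MPa
Soderberg: 1/n_f = τ_a/S_se + τ_m/S_sy = 145.45/217 + 386.08/342 = 0.67029 + 1.12889 = 1.7992
n_f = 1/1.7992 = 0.5558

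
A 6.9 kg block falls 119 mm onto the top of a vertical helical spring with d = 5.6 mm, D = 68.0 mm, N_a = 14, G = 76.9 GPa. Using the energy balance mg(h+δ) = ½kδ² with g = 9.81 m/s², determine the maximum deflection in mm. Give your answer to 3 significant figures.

124 mm

k = Gd⁴/(8D³N_a) = (76.9×10³)(5.6⁴)/(8·68.0³·14) = 2.1475 N/mm
W = mg = 6.9 × 9.81 = 67.689 N
½kδ² − Wδ − Wh = 0 → δ = (W + √(W² + 2kWh))/k
δ = (67.689 + √(4581.8 + 34596.2))/2.1475 = (67.689 + 197.93)/2.1475 = 123.69 mm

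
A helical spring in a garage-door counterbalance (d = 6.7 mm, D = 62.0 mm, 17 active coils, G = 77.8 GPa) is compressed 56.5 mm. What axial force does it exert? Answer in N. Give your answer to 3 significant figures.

k = Gd⁴/(8D³N_a) = (77.8×10³)(6.7⁴)/(8·62.0³·17) = 4.8369 N/mm
F = k·δ = 4.8369 × 56.5 = 273.28 N

273 N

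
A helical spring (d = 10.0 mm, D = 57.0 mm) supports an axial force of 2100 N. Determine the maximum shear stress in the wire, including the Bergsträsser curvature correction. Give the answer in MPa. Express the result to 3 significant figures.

Spring index C = D/d = 57.0/10.0 = 5.7000
K_B = (4C+2)/(4C−3) = 24.800/19.800 = 1.2525
τ₀ = 8FD/(πd³) = 8·2100·57.0/(π·10.0³) = 957600/3141.6 = 304.81 MPa
τ_max = K·τ₀ = 1.2525 × 304.81 = 381.79 MPa

382 MPa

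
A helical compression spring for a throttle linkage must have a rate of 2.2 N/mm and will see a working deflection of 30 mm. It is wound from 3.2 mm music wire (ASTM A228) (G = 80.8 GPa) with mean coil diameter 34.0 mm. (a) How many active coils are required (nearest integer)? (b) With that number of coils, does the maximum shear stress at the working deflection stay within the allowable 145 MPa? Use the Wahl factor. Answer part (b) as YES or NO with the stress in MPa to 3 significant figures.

N_a = Gd⁴/(8D³k) = (80.8×10³)(3.2⁴)/(8·34.0³·2.2) = 12.25 → N_a = 12
Actual rate k = Gd⁴/(8D³·12) = 2.2454 N/mm
Working load F = kδ = 2.2454·30 = 67.363 N
C = 34.0/3.2 = 10.6250; K_W = (4C−1)/(4C−4)+0.615/C = 1.1358
τ_max = K_W·8FD/(πd³) = 1.1358·177.99 = 202.16 MPa
τ_max > 145 MPa → exceeds allowable

(a) 12 coils; (b) NO, τ_max = 202 MPa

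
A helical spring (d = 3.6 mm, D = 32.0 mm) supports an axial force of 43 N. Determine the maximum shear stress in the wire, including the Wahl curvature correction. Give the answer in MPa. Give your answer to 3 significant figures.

Spring index C = D/d = 32.0/3.6 = 8.8889
K_W = (4C−1)/(4C−4) + 0.615/C = 34.556/31.556 + 0.0692 = 1.1643
τ₀ = 8FD/(πd³) = 8·43·32.0/(π·3.6³) = 11008/146.57 = 75.102 MPa
τ_max = K·τ₀ = 1.1643 × 75.102 = 87.438 MPa

87.4 MPa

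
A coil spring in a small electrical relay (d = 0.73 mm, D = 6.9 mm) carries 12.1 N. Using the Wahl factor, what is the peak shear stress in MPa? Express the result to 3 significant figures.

Spring index C = D/d = 6.9/0.73 = 9.4521
K_W = (4C−1)/(4C−4) + 0.615/C = 36.808/33.808 + 0.0651 = 1.1538
τ₀ = 8FD/(πd³) = 8·12.1·6.9/(π·0.73³) = 667.92/1.2221 = 546.52 MPa
τ_max = K·τ₀ = 1.1538 × 546.52 = 630.58 MPa

631 MPa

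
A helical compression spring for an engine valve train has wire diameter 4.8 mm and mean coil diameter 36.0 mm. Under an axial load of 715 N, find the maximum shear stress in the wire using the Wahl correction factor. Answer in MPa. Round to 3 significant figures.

710 MPa

Spring index C = D/d = 36.0/4.8 = 7.5000
K_W = (4C−1)/(4C−4) + 0.615/C = 29.000/26.000 + 0.0820 = 1.1974
τ₀ = 8FD/(πd³) = 8·715·36.0/(π·4.8³) = 205920/347.44 = 592.69 MPa
τ_max = K·τ₀ = 1.1974 × 592.69 = 709.67 MPa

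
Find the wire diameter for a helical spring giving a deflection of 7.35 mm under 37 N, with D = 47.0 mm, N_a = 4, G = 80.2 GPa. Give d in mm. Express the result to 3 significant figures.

Required rate k = F/δ = 37/7.35 = 5.034 N/mm
d = (8D³N_a·k / G)^(1/4) = (8·47.0³·4·5.034 / (80.2×10³))^0.25
  = (208.54)^0.25 = 3.8001 mm

3.80 mm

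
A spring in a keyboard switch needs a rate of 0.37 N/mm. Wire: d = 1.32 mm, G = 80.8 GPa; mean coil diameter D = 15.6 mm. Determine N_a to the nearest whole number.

22

N_a = Gd⁴/(8D³k) = (80.8×10³ × 1.32⁴)/(8 × 15.6³ × 0.37)
    = 245305 / 11237.4 = 21.83 → 22 coils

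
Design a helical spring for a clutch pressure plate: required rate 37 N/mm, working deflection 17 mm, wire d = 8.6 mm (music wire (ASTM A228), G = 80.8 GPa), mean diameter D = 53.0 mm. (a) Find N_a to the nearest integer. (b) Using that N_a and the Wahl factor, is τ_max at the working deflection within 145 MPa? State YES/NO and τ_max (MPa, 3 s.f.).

(a) 10 coils; (b) NO, τ_max = 167 MPa

N_a = Gd⁴/(8D³k) = (80.8×10³)(8.6⁴)/(8·53.0³·37) = 10.03 → N_a = 10
Actual rate k = Gd⁴/(8D³·10) = 37.11 N/mm
Working load F = kδ = 37.11·17 = 630.87 N
C = 53.0/8.6 = 6.1628; K_W = (4C−1)/(4C−4)+0.615/C = 1.2451
τ_max = K_W·8FD/(πd³) = 1.2451·133.86 = 166.67 MPa
τ_max > 145 MPa → exceeds allowable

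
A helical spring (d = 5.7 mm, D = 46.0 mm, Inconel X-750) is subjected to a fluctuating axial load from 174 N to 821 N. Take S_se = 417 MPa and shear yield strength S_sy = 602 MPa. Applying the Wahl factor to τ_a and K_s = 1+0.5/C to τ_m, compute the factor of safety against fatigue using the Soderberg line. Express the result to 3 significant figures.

0.881

C = D/d = 46.0/5.7 = 8.0702; K_W = (4C−1)/(4C−4)+0.615/C = 1.1823; K_s = 1+0.5/C = 1.0620
F_a = (F_max−F_min)/2 = 323.5 N; F_m = (F_max+F_min)/2 = 497.5 N
τ_a = K_W·8F_aD/(πd³) = 1.1823 × 204.62 = 241.92 MPa
τ_m = K_s·8F_mD/(πd³) = 1.0620 × 314.68 = 334.17 MPa
Soderberg: 1/n_f = τ_a/S_se + τ_m/S_sy = 241.92/417 + 334.17/602 = 0.58014 + 0.55511 = 1.1352
n_f = 1/1.1352 = 0.8809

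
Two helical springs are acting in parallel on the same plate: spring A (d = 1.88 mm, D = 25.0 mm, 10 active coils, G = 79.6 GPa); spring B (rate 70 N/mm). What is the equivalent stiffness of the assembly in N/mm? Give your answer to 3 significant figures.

k_A = Gd⁴/(8D³N_a) = (79.6×10³)(1.88⁴)/(8·25.0³·10) = 0.79549 N/mm
Parallel: k_eq = 0.79549 + 70 = 70.795 N/mm

70.8 N/mm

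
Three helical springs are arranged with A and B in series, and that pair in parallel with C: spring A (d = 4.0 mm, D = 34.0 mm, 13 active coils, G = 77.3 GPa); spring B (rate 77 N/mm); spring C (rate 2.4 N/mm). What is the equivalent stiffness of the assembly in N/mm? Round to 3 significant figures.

6.95 N/mm

k_A = Gd⁴/(8D³N_a) = (77.3×10³)(4.0⁴)/(8·34.0³·13) = 4.8412 N/mm
Springs A,B series: k_AB = 1/(1/4.8412+1/77) = 4.5548 N/mm; parallel with C: k_eq = 4.5548+2.4 = 6.9548 N/mm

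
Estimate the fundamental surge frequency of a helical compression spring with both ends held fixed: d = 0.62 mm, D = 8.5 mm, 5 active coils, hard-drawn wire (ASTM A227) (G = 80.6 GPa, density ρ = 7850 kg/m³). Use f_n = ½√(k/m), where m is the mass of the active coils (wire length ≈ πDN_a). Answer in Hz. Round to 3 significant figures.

k = Gd⁴/(8D³N_a) = (80.6×10³)(0.62⁴)/(8·8.5³·5) = 0.48483 N/mm = 484.83 N/m
Wire length L = πDN_a = π·8.5·5 = 133.52 mm
m = ρ·(πd²/4)·L = 7850 × 0.30191×10⁻⁶ m² × 0.13352 m = 0.00031643 kg
f_n = ½√(k/m) = 0.5·√(484.83/0.00031643) = 0.5·√(1.5322e+06) = 618.9 Hz

619 Hz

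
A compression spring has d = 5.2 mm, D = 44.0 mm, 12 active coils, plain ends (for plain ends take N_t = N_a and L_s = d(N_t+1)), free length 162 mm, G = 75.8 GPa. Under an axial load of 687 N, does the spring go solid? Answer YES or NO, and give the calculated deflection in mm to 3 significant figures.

YES, δ = 101 mm

k = Gd⁴/(8D³N_a) = (75.8×10³)(5.2⁴)/(8·44.0³·12) = 6.7772 N/mm
N_t = 12; L_s = 5.2·13 = 67.6 mm; δ_solid = L₀ − L_s = 162 − 67.6 = 94.4 mm
δ = F/k = 687/6.7772 = 101.37 mm
δ ≥ δ_solid → spring goes solid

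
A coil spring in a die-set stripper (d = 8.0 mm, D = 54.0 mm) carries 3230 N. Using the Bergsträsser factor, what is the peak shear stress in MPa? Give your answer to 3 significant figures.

Spring index C = D/d = 54.0/8.0 = 6.7500
K_B = (4C+2)/(4C−3) = 29.000/24.000 = 1.2083
τ₀ = 8FD/(πd³) = 8·3230·54.0/(π·8.0³) = 1.39536e+06/1608.5 = 867.49 MPa
τ_max = K·τ₀ = 1.2083 × 867.49 = 1048.2 MPa

1050 MPa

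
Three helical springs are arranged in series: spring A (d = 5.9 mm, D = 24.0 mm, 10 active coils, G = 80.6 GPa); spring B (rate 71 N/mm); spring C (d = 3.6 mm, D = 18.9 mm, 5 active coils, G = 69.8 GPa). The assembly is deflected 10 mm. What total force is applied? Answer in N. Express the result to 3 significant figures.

k_A = Gd⁴/(8D³N_a) = (80.6×10³)(5.9⁴)/(8·24.0³·10) = 88.312 N/mm
k_C = Gd⁴/(8D³N_a) = (69.8×10³)(3.6⁴)/(8·18.9³·5) = 43.413 N/mm
Series: 1/k_eq = 1/88.312 + 1/71 + 1/43.413 = 0.048443; k_eq = 20.643 N/mm
F = k_eq·δ = 20.643·10 = 206.43 N

206 N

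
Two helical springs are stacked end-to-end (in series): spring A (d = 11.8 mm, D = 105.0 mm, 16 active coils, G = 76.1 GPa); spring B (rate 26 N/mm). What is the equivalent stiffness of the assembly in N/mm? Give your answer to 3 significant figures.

k_A = Gd⁴/(8D³N_a) = (76.1×10³)(11.8⁴)/(8·105.0³·16) = 9.9571 N/mm
Series: 1/k_eq = 1/9.9571 + 1/26 = 0.13889; k_eq = 7.1998 N/mm

7.20 N/mm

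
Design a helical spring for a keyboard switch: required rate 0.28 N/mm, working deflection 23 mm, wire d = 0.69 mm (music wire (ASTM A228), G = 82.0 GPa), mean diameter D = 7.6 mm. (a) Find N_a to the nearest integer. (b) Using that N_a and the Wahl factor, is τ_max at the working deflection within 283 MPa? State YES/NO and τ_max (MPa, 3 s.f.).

N_a = Gd⁴/(8D³k) = (82.0×10³)(0.69⁴)/(8·7.6³·0.28) = 18.9 → N_a = 19
Actual rate k = Gd⁴/(8D³·19) = 0.27856 N/mm
Working load F = kδ = 0.27856·23 = 6.407 N
C = 7.6/0.69 = 11.0145; K_W = (4C−1)/(4C−4)+0.615/C = 1.1307
τ_max = K_W·8FD/(πd³) = 1.1307·377.45 = 426.79 MPa
τ_max > 283 MPa → exceeds allowable

(a) 19 coils; (b) NO, τ_max = 427 MPa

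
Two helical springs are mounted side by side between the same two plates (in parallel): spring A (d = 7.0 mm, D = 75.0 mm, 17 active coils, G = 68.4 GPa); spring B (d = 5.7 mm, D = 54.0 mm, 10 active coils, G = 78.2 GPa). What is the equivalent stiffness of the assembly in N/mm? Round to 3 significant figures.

9.42 N/mm

k_A = Gd⁴/(8D³N_a) = (68.4×10³)(7.0⁴)/(8·75.0³·17) = 2.8624 N/mm
k_B = Gd⁴/(8D³N_a) = (78.2×10³)(5.7⁴)/(8·54.0³·10) = 6.5529 N/mm
Parallel: k_eq = 2.8624 + 6.5529 = 9.4153 N/mm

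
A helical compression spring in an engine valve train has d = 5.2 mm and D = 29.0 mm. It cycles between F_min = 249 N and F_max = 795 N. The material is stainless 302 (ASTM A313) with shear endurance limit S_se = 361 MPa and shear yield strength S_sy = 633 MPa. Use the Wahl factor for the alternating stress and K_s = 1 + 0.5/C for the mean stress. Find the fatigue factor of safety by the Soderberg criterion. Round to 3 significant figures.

C = D/d = 29.0/5.2 = 5.5769; K_W = (4C−1)/(4C−4)+0.615/C = 1.2741; K_s = 1+0.5/C = 1.0897
F_a = (F_max−F_min)/2 = 273 N; F_m = (F_max+F_min)/2 = 522 N
τ_a = K_W·8F_aD/(πd³) = 1.2741 × 143.38 = 182.69 MPa
τ_m = K_s·8F_mD/(πd³) = 1.0897 × 274.16 = 298.74 MPa
Soderberg: 1/n_f = τ_a/S_se + τ_m/S_sy = 182.69/361 + 298.74/633 = 0.50606 + 0.47194 = 0.978
n_f = 1/0.978 = 1.022

1.02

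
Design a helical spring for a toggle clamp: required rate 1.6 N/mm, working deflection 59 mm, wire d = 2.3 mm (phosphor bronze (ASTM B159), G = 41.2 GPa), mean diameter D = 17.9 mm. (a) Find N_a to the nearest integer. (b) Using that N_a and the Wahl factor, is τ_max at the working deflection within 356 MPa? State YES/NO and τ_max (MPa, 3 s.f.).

N_a = Gd⁴/(8D³k) = (41.2×10³)(2.3⁴)/(8·17.9³·1.6) = 15.71 → N_a = 16
Actual rate k = Gd⁴/(8D³·16) = 1.5705 N/mm
Working load F = kδ = 1.5705·59 = 92.66 N
C = 17.9/2.3 = 7.7826; K_W = (4C−1)/(4C−4)+0.615/C = 1.1896
τ_max = K_W·8FD/(πd³) = 1.1896·347.14 = 412.95 MPa
τ_max > 356 MPa → exceeds allowable

(a) 16 coils; (b) NO, τ_max = 413 MPa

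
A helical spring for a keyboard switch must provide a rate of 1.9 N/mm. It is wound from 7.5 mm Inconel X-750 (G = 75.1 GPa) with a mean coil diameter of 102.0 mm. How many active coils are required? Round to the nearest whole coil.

N_a = Gd⁴/(8D³k) = (75.1×10³ × 7.5⁴)/(8 × 102.0³ × 1.9)
    = 2.37621e+08 / 1.61304e+07 = 14.73 → 15 coils

15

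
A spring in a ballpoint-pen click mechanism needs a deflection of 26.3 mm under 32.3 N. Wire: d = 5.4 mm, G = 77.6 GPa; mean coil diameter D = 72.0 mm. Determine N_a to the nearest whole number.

18

Required rate k = F/δ = 32.3/26.3 = 1.2281 N/mm
N_a = Gd⁴/(8D³k) = (77.6×10³ × 5.4⁴)/(8 × 72.0³ × 1.2281)
    = 6.59837e+07 / 3.6672e+06 = 17.99 → 18 coils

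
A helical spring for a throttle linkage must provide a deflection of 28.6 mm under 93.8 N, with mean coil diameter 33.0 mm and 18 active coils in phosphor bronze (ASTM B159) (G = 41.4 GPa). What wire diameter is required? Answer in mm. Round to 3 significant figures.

4.50 mm

Required rate k = F/δ = 93.8/28.6 = 3.2797 N/mm
d = (8D³N_a·k / G)^(1/4) = (8·33.0³·18·3.2797 / (41.4×10³))^0.25
  = (409.96)^0.25 = 4.4997 mm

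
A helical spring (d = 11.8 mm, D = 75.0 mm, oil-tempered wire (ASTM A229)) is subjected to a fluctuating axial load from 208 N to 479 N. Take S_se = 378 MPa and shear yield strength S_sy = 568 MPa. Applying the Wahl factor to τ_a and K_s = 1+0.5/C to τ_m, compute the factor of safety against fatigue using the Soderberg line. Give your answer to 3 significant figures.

C = D/d = 75.0/11.8 = 6.3559; K_W = (4C−1)/(4C−4)+0.615/C = 1.2368; K_s = 1+0.5/C = 1.0787
F_a = (F_max−F_min)/2 = 135.5 N; F_m = (F_max+F_min)/2 = 343.5 N
τ_a = K_W·8F_aD/(πd³) = 1.2368 × 15.751 = 19.48 MPa
τ_m = K_s·8F_mD/(πd³) = 1.0787 × 39.928 = 43.069 MPa
Soderberg: 1/n_f = τ_a/S_se + τ_m/S_sy = 19.48/378 + 43.069/568 = 0.05153 + 0.07583 = 0.12736
n_f = 1/0.12736 = 7.852

7.85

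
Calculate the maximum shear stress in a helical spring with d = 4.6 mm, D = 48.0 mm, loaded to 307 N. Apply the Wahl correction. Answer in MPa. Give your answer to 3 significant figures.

439 MPa

Spring index C = D/d = 48.0/4.6 = 10.4348
K_W = (4C−1)/(4C−4) + 0.615/C = 40.739/37.739 + 0.0589 = 1.1384
τ₀ = 8FD/(πd³) = 8·307·48.0/(π·4.6³) = 117888/305.79 = 385.52 MPa
τ_max = K·τ₀ = 1.1384 × 385.52 = 438.89 MPa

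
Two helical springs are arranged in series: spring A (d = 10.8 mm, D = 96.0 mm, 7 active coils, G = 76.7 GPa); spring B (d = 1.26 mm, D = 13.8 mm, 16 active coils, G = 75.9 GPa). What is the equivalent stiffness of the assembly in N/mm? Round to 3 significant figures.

0.554 N/mm

k_A = Gd⁴/(8D³N_a) = (76.7×10³)(10.8⁴)/(8·96.0³·7) = 21.061 N/mm
k_B = Gd⁴/(8D³N_a) = (75.9×10³)(1.26⁴)/(8·13.8³·16) = 0.56869 N/mm
Series: 1/k_eq = 1/21.061 + 1/0.56869 = 1.8059; k_eq = 0.55374 N/mm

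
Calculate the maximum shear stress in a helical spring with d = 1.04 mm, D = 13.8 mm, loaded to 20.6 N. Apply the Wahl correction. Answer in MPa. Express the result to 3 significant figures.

713 MPa

Spring index C = D/d = 13.8/1.04 = 13.2692
K_W = (4C−1)/(4C−4) + 0.615/C = 52.077/49.077 + 0.0463 = 1.1075
τ₀ = 8FD/(πd³) = 8·20.6·13.8/(π·1.04³) = 2274.24/3.5339 = 643.56 MPa
τ_max = K·τ₀ = 1.1075 × 643.56 = 712.72 MPa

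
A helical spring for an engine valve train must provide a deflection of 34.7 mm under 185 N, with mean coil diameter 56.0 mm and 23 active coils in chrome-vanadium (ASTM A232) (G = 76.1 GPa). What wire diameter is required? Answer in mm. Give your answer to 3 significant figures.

6.90 mm

Required rate k = F/δ = 185/34.7 = 5.3314 N/mm
d = (8D³N_a·k / G)^(1/4) = (8·56.0³·23·5.3314 / (76.1×10³))^0.25
  = (2263.8)^0.25 = 6.8978 mm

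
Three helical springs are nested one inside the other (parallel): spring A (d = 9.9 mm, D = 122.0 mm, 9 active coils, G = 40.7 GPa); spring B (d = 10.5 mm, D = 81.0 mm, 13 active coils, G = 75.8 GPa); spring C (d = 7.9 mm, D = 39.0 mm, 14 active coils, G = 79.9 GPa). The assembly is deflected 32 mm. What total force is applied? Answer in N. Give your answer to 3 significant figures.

2130 N

k_A = Gd⁴/(8D³N_a) = (40.7×10³)(9.9⁴)/(8·122.0³·9) = 2.9904 N/mm
k_B = Gd⁴/(8D³N_a) = (75.8×10³)(10.5⁴)/(8·81.0³·13) = 16.67 N/mm
k_C = Gd⁴/(8D³N_a) = (79.9×10³)(7.9⁴)/(8·39.0³·14) = 46.843 N/mm
Parallel: k_eq = 2.9904 + 16.67 + 46.843 = 66.503 N/mm
F = k_eq·δ = 66.503·32 = 2128.1 N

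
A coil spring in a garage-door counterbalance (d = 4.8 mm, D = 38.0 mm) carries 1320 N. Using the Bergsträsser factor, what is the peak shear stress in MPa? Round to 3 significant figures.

Spring index C = D/d = 38.0/4.8 = 7.9167
K_B = (4C+2)/(4C−3) = 33.667/28.667 = 1.1744
τ₀ = 8FD/(πd³) = 8·1320·38.0/(π·4.8³) = 401280/347.44 = 1155 MPa
τ_max = K·τ₀ = 1.1744 × 1155 = 1356.4 MPa

1360 MPa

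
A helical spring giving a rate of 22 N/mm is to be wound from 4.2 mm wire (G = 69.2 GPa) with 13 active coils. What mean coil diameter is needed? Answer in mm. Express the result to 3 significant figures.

D = (Gd⁴/(8N_a·k))^(1/3) = (69.2×10³·4.2⁴/(8·13·22))^(1/3)
  = (9411.25)^(1/3) = 21.1130 mm

21.1 mm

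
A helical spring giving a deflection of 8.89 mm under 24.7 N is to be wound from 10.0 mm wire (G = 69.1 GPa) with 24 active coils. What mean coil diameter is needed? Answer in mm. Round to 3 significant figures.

109 mm

Required rate k = F/δ = 24.7/8.89 = 2.7784 N/mm
D = (Gd⁴/(8N_a·k))^(1/3) = (69.1×10³·10.0⁴/(8·24·2.7784))^(1/3)
  = (1.29533e+06)^(1/3) = 109.0085 mm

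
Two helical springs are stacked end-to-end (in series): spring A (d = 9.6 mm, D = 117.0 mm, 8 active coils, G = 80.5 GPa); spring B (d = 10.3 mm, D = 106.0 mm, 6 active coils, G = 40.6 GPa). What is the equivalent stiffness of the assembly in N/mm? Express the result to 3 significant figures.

k_A = Gd⁴/(8D³N_a) = (80.5×10³)(9.6⁴)/(8·117.0³·8) = 6.6703 N/mm
k_B = Gd⁴/(8D³N_a) = (40.6×10³)(10.3⁴)/(8·106.0³·6) = 7.9931 N/mm
Series: 1/k_eq = 1/6.6703 + 1/7.9931 = 0.27503; k_eq = 3.636 N/mm

3.64 N/mm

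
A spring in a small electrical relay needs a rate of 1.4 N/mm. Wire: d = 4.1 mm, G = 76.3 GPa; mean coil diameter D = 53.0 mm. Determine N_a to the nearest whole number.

N_a = Gd⁴/(8D³k) = (76.3×10³ × 4.1⁴)/(8 × 53.0³ × 1.4)
    = 2.15606e+07 / 1.66742e+06 = 12.93 → 13 coils

13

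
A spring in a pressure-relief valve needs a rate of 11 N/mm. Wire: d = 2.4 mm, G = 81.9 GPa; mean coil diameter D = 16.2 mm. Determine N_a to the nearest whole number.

7

N_a = Gd⁴/(8D³k) = (81.9×10³ × 2.4⁴)/(8 × 16.2³ × 11)
    = 2.71725e+06 / 374134 = 7.263 → 7 coils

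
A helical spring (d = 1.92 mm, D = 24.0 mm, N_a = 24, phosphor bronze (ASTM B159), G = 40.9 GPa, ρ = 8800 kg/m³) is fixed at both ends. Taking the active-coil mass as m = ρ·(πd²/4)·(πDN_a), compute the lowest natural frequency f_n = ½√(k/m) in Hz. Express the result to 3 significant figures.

33.7 Hz

k = Gd⁴/(8D³N_a) = (40.9×10³)(1.92⁴)/(8·24.0³·24) = 0.20941 N/mm = 209.41 N/m
Wire length L = πDN_a = π·24.0·24 = 1809.6 mm
m = ρ·(πd²/4)·L = 8800 × 2.8953×10⁻⁶ m² × 1.8096 m = 0.046105 kg
f_n = ½√(k/m) = 0.5·√(209.41/0.046105) = 0.5·√(4542) = 33.697 Hz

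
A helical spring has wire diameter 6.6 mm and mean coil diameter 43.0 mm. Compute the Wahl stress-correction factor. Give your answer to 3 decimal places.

C = D/d = 43.0/6.6 = 6.5152
K_W = (4C−1)/(4C−4) + 0.615/C = 25.061/22.061 + 0.0944 = 1.2304

1.230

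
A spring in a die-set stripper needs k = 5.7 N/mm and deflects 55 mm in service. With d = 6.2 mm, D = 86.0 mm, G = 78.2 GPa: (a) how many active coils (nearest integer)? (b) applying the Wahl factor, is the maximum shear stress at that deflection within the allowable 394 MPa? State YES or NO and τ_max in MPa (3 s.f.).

N_a = Gd⁴/(8D³k) = (78.2×10³)(6.2⁴)/(8·86.0³·5.7) = 3.984 → N_a = 4
Actual rate k = Gd⁴/(8D³·4) = 5.6771 N/mm
Working load F = kδ = 5.6771·55 = 312.24 N
C = 86.0/6.2 = 13.8710; K_W = (4C−1)/(4C−4)+0.615/C = 1.1026
τ_max = K_W·8FD/(πd³) = 1.1026·286.92 = 316.36 MPa
τ_max ≤ 394 MPa → acceptable

(a) 4 coils; (b) YES, τ_max = 316 MPa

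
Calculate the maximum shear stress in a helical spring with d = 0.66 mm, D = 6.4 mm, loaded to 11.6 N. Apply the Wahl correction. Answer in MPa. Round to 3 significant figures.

Spring index C = D/d = 6.4/0.66 = 9.6970
K_W = (4C−1)/(4C−4) + 0.615/C = 37.788/34.788 + 0.0634 = 1.1497
τ₀ = 8FD/(πd³) = 8·11.6·6.4/(π·0.66³) = 593.92/0.9032 = 657.58 MPa
τ_max = K·τ₀ = 1.1497 × 657.58 = 755.99 MPa

756 MPa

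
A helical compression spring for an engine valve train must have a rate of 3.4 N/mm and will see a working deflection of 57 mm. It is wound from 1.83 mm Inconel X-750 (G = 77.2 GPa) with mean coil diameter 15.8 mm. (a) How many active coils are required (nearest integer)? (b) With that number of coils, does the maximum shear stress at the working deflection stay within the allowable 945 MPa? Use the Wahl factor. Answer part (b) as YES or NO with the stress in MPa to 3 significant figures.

(a) 8 coils; (b) NO, τ_max = 1500 MPa

N_a = Gd⁴/(8D³k) = (77.2×10³)(1.83⁴)/(8·15.8³·3.4) = 8.07 → N_a = 8
Actual rate k = Gd⁴/(8D³·8) = 3.4298 N/mm
Working load F = kδ = 3.4298·57 = 195.5 N
C = 15.8/1.83 = 8.6339; K_W = (4C−1)/(4C−4)+0.615/C = 1.1695
τ_max = K_W·8FD/(πd³) = 1.1695·1283.5 = 1501 MPa
τ_max > 945 MPa → exceeds allowable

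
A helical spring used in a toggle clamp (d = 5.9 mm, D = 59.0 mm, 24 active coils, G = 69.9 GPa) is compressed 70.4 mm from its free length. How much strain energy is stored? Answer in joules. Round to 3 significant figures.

5.32 J

k = Gd⁴/(8D³N_a) = (69.9×10³)(5.9⁴)/(8·59.0³·24) = 2.148 N/mm
U = ½kδ² = 0.5 × 2.148 × 70.4² = 5322.8 N·mm = 5.3228 J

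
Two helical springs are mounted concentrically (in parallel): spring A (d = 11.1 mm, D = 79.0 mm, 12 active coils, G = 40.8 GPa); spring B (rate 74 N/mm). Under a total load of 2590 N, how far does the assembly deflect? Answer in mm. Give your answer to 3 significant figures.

29.7 mm

k_A = Gd⁴/(8D³N_a) = (40.8×10³)(11.1⁴)/(8·79.0³·12) = 13.086 N/mm
Parallel: k_eq = 13.086 + 74 = 87.086 N/mm
δ = F/k_eq = 2590/87.086 = 29.741 mm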